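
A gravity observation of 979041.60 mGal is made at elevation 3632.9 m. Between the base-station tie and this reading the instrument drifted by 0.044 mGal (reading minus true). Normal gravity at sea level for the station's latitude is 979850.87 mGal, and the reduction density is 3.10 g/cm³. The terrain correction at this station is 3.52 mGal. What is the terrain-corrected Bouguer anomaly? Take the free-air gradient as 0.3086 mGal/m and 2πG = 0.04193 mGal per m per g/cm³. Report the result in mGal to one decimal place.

Drift-corrected reading = 979041.60 − (0.044) = 979041.556 mGal
Free-air correction = 0.3086 × 3632.9 = 1121.11 mGal
Free-air anomaly = 979041.556 − 979850.87 + (1121.11) = 311.796 mGal
Bouguer slab correction = 0.04193 × 3.10 × 3632.9 = 472.22 mGal
Simple Bouguer anomaly = 311.796 − (472.22) = -160.424 mGal
Complete Bouguer anomaly = -160.424 + 3.52 = -156.904 mGal

-156.9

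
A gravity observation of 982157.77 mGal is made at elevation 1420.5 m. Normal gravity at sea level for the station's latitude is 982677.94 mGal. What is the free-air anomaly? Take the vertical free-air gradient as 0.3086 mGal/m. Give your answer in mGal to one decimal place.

Free-air correction = 0.3086 × 1420.5 = 438.37 mGal
Free-air anomaly = 982157.77 − 982677.94 + (438.37) = -81.80 mGal

-81.8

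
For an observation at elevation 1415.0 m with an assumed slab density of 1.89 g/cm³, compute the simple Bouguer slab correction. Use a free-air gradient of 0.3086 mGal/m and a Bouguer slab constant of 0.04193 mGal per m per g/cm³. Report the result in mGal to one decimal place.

112.1

Bouguer slab correction = 0.04193 × 1.89 × 1415.0 = 112.1 mGal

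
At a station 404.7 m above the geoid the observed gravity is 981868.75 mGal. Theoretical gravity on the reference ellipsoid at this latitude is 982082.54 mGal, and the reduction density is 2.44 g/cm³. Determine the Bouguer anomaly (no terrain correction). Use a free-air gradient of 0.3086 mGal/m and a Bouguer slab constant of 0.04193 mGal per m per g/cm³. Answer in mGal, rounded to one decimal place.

Free-air correction = 0.3086 × 404.7 = 124.89 mGal
Free-air anomaly = 981868.75 − 982082.54 + (124.89) = -88.90 mGal
Bouguer slab correction = 0.04193 × 2.44 × 404.7 = 41.40 mGal
Simple Bouguer anomaly = -88.90 − (41.40) = -130.30 mGal

-130.3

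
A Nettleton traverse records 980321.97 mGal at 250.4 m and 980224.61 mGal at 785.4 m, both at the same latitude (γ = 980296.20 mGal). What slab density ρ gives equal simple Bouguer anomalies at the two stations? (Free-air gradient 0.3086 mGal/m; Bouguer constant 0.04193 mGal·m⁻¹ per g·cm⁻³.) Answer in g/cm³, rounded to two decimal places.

Δg_obs = 980224.61 − 980321.97 = -97.36 mGal over Δh = 785.4 − 250.4 = 535.0 m
Equal Bouguer anomalies ⇒ Δg_obs + (0.3086 − 0.04193ρ)·Δh = 0
0.3086 − 0.04193ρ = −Δg_obs/Δh = 0.18198
ρ = (0.3086 − 0.18198) / 0.04193 = 3.02 g/cm³

3.02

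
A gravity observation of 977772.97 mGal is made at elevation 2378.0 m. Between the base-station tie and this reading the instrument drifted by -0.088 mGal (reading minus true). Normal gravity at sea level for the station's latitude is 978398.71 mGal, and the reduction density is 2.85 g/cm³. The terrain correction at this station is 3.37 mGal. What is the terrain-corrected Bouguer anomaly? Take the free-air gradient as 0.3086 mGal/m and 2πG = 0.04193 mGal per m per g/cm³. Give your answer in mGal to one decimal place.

Drift-corrected reading = 977772.97 − (-0.088) = 977773.058 mGal
Free-air correction = 0.3086 × 2378.0 = 733.85 mGal
Free-air anomaly = 977773.058 − 978398.71 + (733.85) = 108.198 mGal
Bouguer slab correction = 0.04193 × 2.85 × 2378.0 = 284.17 mGal
Simple Bouguer anomaly = 108.198 − (284.17) = -175.972 mGal
Complete Bouguer anomaly = -175.972 + 3.37 = -172.602 mGal

-172.6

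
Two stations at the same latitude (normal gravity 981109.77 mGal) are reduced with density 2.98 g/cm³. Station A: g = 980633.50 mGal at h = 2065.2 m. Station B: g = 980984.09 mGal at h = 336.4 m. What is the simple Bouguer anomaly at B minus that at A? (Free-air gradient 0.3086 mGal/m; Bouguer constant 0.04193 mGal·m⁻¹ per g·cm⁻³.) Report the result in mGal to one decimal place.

33.1

Δg_SB(A) = 980633.50 − 981109.77 + 0.3086×2065.2 − 0.04193×2.98×2065.2 = -97.00 mGal
Δg_SB(B) = 980984.09 − 981109.77 + 0.3086×336.4 − 0.04193×2.98×336.4 = -63.90 mGal
Difference = -63.90 − (-97.00) = 33.10 mGal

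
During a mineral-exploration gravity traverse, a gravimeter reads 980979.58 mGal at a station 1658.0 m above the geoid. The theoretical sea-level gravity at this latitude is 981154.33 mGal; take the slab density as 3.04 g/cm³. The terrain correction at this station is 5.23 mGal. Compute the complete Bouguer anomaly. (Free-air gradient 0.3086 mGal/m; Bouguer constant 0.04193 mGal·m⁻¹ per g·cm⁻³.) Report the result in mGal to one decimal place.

130.8

Free-air correction = 0.3086 × 1658.0 = 511.66 mGal
Free-air anomaly = 980979.58 − 981154.33 + (511.66) = 336.91 mGal
Bouguer slab correction = 0.04193 × 3.04 × 1658.0 = 211.34 mGal
Simple Bouguer anomaly = 336.91 − (211.34) = 125.57 mGal
Complete Bouguer anomaly = 125.57 + 5.23 = 130.80 mGal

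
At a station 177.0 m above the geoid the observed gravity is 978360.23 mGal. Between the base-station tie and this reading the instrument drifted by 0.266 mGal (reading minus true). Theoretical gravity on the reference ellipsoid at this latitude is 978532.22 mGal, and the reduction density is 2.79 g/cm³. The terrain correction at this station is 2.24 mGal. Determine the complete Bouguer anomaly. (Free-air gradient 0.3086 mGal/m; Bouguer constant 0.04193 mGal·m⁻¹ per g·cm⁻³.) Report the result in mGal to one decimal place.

Drift-corrected reading = 978360.23 − (0.266) = 978359.964 mGal
Free-air correction = 0.3086 × 177.0 = 54.62 mGal
Free-air anomaly = 978359.964 − 978532.22 + (54.62) = -117.636 mGal
Bouguer slab correction = 0.04193 × 2.79 × 177.0 = 20.71 mGal
Simple Bouguer anomaly = -117.636 − (20.71) = -138.346 mGal
Complete Bouguer anomaly = -138.346 + 2.24 = -136.106 mGal

-136.1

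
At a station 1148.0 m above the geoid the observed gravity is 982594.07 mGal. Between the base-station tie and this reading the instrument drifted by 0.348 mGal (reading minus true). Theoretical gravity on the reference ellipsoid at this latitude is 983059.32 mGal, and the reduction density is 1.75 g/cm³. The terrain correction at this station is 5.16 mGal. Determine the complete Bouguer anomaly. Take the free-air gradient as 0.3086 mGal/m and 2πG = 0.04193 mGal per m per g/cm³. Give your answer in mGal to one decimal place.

Drift-corrected reading = 982594.07 − (0.348) = 982593.722 mGal
Free-air correction = 0.3086 × 1148.0 = 354.27 mGal
Free-air anomaly = 982593.722 − 983059.32 + (354.27) = -111.328 mGal
Bouguer slab correction = 0.04193 × 1.75 × 1148.0 = 84.24 mGal
Simple Bouguer anomaly = -111.328 − (84.24) = -195.568 mGal
Complete Bouguer anomaly = -195.568 + 5.16 = -190.408 mGal

-190.4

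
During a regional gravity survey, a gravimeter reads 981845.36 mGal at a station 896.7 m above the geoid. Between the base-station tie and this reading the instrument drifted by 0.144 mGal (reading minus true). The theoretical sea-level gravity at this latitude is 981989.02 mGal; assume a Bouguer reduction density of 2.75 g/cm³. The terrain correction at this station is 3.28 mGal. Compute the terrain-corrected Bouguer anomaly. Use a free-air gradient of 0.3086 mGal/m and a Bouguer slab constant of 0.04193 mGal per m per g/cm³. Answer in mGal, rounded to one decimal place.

32.8

Drift-corrected reading = 981845.36 − (0.144) = 981845.216 mGal
Free-air correction = 0.3086 × 896.7 = 276.72 mGal
Free-air anomaly = 981845.216 − 981989.02 + (276.72) = 132.916 mGal
Bouguer slab correction = 0.04193 × 2.75 × 896.7 = 103.40 mGal
Simple Bouguer anomaly = 132.916 − (103.40) = 29.516 mGal
Complete Bouguer anomaly = 29.516 + 3.28 = 32.796 mGal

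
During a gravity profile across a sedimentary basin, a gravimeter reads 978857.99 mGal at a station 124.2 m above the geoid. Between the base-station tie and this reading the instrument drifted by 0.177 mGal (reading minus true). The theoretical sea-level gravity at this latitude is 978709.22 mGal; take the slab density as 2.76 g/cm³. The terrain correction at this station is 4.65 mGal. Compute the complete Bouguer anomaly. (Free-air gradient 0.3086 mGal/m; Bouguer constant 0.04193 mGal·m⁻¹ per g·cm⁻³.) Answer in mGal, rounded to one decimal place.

177.2

Drift-corrected reading = 978857.99 − (0.177) = 978857.813 mGal
Free-air correction = 0.3086 × 124.2 = 38.33 mGal
Free-air anomaly = 978857.813 − 978709.22 + (38.33) = 186.923 mGal
Bouguer slab correction = 0.04193 × 2.76 × 124.2 = 14.37 mGal
Simple Bouguer anomaly = 186.923 − (14.37) = 172.553 mGal
Complete Bouguer anomaly = 172.553 + 4.65 = 177.203 mGal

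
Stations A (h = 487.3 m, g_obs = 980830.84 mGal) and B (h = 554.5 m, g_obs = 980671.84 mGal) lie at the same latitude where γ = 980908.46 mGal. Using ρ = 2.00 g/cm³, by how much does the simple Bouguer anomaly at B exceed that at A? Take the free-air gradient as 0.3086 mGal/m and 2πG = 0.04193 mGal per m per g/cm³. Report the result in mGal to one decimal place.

-143.9

Δg_SB(A) = 980830.84 − 980908.46 + 0.3086×487.3 − 0.04193×2.00×487.3 = 31.90 mGal
Δg_SB(B) = 980671.84 − 980908.46 + 0.3086×554.5 − 0.04193×2.00×554.5 = -112.00 mGal
Difference = -112.00 − (31.90) = -143.90 mGal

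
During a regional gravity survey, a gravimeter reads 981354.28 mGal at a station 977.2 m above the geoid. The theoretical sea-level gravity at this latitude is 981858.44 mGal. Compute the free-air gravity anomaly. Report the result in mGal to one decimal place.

Free-air correction = 0.3086 × 977.2 = 301.56 mGal
Free-air anomaly = 981354.28 − 981858.44 + (301.56) = -202.60 mGal

-202.6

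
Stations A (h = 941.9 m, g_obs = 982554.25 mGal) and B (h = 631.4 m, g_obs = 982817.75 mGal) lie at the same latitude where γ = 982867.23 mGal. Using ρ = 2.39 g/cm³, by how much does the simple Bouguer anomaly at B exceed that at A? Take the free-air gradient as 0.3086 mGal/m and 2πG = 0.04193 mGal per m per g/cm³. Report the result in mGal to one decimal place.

Δg_SB(A) = 982554.25 − 982867.23 + 0.3086×941.9 − 0.04193×2.39×941.9 = -116.70 mGal
Δg_SB(B) = 982817.75 − 982867.23 + 0.3086×631.4 − 0.04193×2.39×631.4 = 82.10 mGal
Difference = 82.10 − (-116.70) = 198.80 mGal

198.8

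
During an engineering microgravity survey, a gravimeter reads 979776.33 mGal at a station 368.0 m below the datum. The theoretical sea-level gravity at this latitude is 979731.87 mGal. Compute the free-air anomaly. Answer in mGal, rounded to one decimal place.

-69.1

Free-air correction = 0.3086 × -368.0 = -113.56 mGal
Free-air anomaly = 979776.33 − 979731.87 + (-113.56) = -69.10 mGal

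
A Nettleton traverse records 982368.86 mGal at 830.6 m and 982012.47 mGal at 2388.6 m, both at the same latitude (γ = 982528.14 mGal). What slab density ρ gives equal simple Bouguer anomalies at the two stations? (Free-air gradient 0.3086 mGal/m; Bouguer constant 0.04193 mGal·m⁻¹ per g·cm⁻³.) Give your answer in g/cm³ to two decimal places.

Δg_obs = 982012.47 − 982368.86 = -356.39 mGal over Δh = 2388.6 − 830.6 = 1558.0 m
Equal Bouguer anomalies ⇒ Δg_obs + (0.3086 − 0.04193ρ)·Δh = 0
0.3086 − 0.04193ρ = −Δg_obs/Δh = 0.22875
ρ = (0.3086 − 0.22875) / 0.04193 = 1.90 g/cm³

1.90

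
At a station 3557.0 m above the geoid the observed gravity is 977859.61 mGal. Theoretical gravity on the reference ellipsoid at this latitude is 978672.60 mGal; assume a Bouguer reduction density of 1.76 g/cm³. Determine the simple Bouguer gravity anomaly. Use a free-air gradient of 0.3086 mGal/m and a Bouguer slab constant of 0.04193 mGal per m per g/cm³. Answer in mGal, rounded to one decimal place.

Free-air correction = 0.3086 × 3557.0 = 1097.69 mGal
Free-air anomaly = 977859.61 − 978672.60 + (1097.69) = 284.70 mGal
Bouguer slab correction = 0.04193 × 1.76 × 3557.0 = 262.50 mGal
Simple Bouguer anomaly = 284.70 − (262.50) = 22.20 mGal

22.2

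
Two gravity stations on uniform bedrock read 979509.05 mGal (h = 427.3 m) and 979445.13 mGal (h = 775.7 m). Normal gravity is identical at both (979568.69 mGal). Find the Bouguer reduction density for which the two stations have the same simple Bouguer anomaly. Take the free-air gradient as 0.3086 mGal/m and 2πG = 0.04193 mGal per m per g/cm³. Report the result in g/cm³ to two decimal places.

Δg_obs = 979445.13 − 979509.05 = -63.92 mGal over Δh = 775.7 − 427.3 = 348.4 m
Equal Bouguer anomalies ⇒ Δg_obs + (0.3086 − 0.04193ρ)·Δh = 0
0.3086 − 0.04193ρ = −Δg_obs/Δh = 0.18347
ρ = (0.3086 − 0.18347) / 0.04193 = 2.98 g/cm³

2.98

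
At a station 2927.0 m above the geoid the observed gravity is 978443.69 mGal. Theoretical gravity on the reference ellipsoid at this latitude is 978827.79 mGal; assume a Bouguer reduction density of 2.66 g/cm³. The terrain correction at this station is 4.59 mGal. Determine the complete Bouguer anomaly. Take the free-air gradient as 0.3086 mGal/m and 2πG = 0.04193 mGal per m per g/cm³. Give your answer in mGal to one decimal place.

Free-air correction = 0.3086 × 2927.0 = 903.27 mGal
Free-air anomaly = 978443.69 − 978827.79 + (903.27) = 519.17 mGal
Bouguer slab correction = 0.04193 × 2.66 × 2927.0 = 326.46 mGal
Simple Bouguer anomaly = 519.17 − (326.46) = 192.71 mGal
Complete Bouguer anomaly = 192.71 + 4.59 = 197.30 mGal

197.3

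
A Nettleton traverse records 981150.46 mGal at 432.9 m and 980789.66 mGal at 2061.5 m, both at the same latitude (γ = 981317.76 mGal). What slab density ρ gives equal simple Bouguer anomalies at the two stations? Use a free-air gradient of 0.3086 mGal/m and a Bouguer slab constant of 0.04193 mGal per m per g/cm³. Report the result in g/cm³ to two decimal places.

Δg_obs = 980789.66 − 981150.46 = -360.80 mGal over Δh = 2061.5 − 432.9 = 1628.6 m
Equal Bouguer anomalies ⇒ Δg_obs + (0.3086 − 0.04193ρ)·Δh = 0
0.3086 − 0.04193ρ = −Δg_obs/Δh = 0.22154
ρ = (0.3086 − 0.22154) / 0.04193 = 2.08 g/cm³

2.08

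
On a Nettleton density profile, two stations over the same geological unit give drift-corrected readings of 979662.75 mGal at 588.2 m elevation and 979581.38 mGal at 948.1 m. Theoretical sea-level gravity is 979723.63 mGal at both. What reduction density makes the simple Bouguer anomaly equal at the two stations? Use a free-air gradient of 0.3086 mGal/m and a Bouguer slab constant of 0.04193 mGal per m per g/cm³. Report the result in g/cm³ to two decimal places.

Δg_obs = 979581.38 − 979662.75 = -81.37 mGal over Δh = 948.1 − 588.2 = 359.9 m
Equal Bouguer anomalies ⇒ Δg_obs + (0.3086 − 0.04193ρ)·Δh = 0
0.3086 − 0.04193ρ = −Δg_obs/Δh = 0.22609
ρ = (0.3086 − 0.22609) / 0.04193 = 1.97 g/cm³

1.97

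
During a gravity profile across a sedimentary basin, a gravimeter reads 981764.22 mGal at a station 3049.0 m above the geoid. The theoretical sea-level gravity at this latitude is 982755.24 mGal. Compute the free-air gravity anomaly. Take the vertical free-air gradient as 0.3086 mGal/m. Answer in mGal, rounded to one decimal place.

Free-air correction = 0.3086 × 3049.0 = 940.92 mGal
Free-air anomaly = 981764.22 − 982755.24 + (940.92) = -50.10 mGal

-50.1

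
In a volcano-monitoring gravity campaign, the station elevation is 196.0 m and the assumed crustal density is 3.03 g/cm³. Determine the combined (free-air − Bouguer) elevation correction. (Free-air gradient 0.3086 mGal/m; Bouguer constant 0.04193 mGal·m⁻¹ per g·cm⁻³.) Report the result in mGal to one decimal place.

35.6

Combined gradient = 0.3086 − 0.04193 × 3.03 = 0.1815521 mGal/m
Combined elevation correction = 0.1815521 × 196.0 = 35.6 mGal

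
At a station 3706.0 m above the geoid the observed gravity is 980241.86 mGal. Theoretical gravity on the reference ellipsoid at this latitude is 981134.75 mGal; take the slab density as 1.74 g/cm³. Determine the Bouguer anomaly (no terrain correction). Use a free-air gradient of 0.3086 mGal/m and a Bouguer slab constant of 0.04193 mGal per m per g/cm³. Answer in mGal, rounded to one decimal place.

Free-air correction = 0.3086 × 3706.0 = 1143.67 mGal
Free-air anomaly = 980241.86 − 981134.75 + (1143.67) = 250.78 mGal
Bouguer slab correction = 0.04193 × 1.74 × 3706.0 = 270.38 mGal
Simple Bouguer anomaly = 250.78 − (270.38) = -19.60 mGal

-19.6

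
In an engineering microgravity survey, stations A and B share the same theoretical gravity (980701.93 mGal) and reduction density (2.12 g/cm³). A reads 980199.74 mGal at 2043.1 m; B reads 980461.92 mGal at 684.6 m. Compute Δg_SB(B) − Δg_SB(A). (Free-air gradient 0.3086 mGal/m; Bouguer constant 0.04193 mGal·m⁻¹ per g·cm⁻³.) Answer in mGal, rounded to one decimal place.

-36.3

Δg_SB(A) = 980199.74 − 980701.93 + 0.3086×2043.1 − 0.04193×2.12×2043.1 = -53.30 mGal
Δg_SB(B) = 980461.92 − 980701.93 + 0.3086×684.6 − 0.04193×2.12×684.6 = -89.60 mGal
Difference = -89.60 − (-53.30) = -36.30 mGal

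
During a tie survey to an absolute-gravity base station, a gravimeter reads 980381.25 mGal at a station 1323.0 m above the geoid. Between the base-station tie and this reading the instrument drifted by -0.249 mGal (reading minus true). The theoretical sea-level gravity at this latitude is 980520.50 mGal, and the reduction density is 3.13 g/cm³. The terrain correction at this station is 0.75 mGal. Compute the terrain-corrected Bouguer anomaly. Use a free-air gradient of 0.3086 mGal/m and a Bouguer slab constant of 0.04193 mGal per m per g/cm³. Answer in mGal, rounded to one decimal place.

Drift-corrected reading = 980381.25 − (-0.249) = 980381.499 mGal
Free-air correction = 0.3086 × 1323.0 = 408.28 mGal
Free-air anomaly = 980381.499 − 980520.50 + (408.28) = 269.279 mGal
Bouguer slab correction = 0.04193 × 3.13 × 1323.0 = 173.63 mGal
Simple Bouguer anomaly = 269.279 − (173.63) = 95.649 mGal
Complete Bouguer anomaly = 95.649 + 0.75 = 96.399 mGal

96.4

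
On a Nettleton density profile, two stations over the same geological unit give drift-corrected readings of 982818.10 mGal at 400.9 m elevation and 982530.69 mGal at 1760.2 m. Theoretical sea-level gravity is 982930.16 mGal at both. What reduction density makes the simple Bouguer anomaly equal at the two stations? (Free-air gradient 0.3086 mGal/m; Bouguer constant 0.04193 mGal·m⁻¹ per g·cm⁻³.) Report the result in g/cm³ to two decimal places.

2.32

Δg_obs = 982530.69 − 982818.10 = -287.41 mGal over Δh = 1760.2 − 400.9 = 1359.3 m
Equal Bouguer anomalies ⇒ Δg_obs + (0.3086 − 0.04193ρ)·Δh = 0
0.3086 − 0.04193ρ = −Δg_obs/Δh = 0.21144
ρ = (0.3086 − 0.21144) / 0.04193 = 2.32 g/cm³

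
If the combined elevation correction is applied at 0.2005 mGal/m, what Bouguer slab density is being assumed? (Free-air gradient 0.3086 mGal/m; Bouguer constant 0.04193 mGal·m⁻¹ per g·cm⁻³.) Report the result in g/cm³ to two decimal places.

0.2005 = 0.3086 − 0.04193 × ρ
ρ = (0.3086 − 0.2005) / 0.04193 = 2.58 g/cm³

2.58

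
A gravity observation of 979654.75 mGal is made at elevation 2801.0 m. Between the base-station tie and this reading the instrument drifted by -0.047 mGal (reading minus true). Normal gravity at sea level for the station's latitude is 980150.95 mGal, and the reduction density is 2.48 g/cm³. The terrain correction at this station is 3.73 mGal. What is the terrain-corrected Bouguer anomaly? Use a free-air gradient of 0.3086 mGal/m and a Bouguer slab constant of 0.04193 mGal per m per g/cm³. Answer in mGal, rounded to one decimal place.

80.7

Drift-corrected reading = 979654.75 − (-0.047) = 979654.797 mGal
Free-air correction = 0.3086 × 2801.0 = 864.39 mGal
Free-air anomaly = 979654.797 − 980150.95 + (864.39) = 368.237 mGal
Bouguer slab correction = 0.04193 × 2.48 × 2801.0 = 291.27 mGal
Simple Bouguer anomaly = 368.237 − (291.27) = 76.967 mGal
Complete Bouguer anomaly = 76.967 + 3.73 = 80.697 mGal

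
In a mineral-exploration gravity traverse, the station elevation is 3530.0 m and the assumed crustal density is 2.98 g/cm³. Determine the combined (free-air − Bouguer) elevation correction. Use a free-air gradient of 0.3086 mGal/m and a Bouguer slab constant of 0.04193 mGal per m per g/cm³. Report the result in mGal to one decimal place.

648.3

Combined gradient = 0.3086 − 0.04193 × 2.98 = 0.1836486 mGal/m
Combined elevation correction = 0.1836486 × 3530.0 = 648.3 mGal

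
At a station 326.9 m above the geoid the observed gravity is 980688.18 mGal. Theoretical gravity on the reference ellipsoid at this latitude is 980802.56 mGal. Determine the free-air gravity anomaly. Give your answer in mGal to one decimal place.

Free-air correction = 0.3086 × 326.9 = 100.88 mGal
Free-air anomaly = 980688.18 − 980802.56 + (100.88) = -13.50 mGal

-13.5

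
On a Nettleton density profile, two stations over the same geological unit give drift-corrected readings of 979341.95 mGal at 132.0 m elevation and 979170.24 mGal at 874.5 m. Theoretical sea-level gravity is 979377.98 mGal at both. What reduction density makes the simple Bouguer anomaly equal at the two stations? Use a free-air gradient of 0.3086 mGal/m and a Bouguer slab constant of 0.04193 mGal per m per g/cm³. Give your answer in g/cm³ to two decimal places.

Δg_obs = 979170.24 − 979341.95 = -171.71 mGal over Δh = 874.5 − 132.0 = 742.5 m
Equal Bouguer anomalies ⇒ Δg_obs + (0.3086 − 0.04193ρ)·Δh = 0
0.3086 − 0.04193ρ = −Δg_obs/Δh = 0.23126
ρ = (0.3086 − 0.23126) / 0.04193 = 1.84 g/cm³

1.84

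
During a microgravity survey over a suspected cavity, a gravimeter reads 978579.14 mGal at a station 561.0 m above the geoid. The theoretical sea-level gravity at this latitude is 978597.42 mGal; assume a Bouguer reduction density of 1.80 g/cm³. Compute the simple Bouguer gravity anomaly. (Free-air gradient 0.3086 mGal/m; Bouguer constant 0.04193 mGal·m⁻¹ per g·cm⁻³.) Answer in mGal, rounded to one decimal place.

Free-air correction = 0.3086 × 561.0 = 173.12 mGal
Free-air anomaly = 978579.14 − 978597.42 + (173.12) = 154.84 mGal
Bouguer slab correction = 0.04193 × 1.80 × 561.0 = 42.34 mGal
Simple Bouguer anomaly = 154.84 − (42.34) = 112.50 mGal

112.5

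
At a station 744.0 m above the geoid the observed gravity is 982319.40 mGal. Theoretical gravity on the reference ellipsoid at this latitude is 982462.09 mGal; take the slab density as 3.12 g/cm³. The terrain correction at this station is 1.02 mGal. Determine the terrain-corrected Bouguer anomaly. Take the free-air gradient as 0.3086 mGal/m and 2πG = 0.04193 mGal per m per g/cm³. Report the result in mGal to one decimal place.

-9.4

Free-air correction = 0.3086 × 744.0 = 229.60 mGal
Free-air anomaly = 982319.40 − 982462.09 + (229.60) = 86.91 mGal
Bouguer slab correction = 0.04193 × 3.12 × 744.0 = 97.33 mGal
Simple Bouguer anomaly = 86.91 − (97.33) = -10.42 mGal
Complete Bouguer anomaly = -10.42 + 1.02 = -9.40 mGal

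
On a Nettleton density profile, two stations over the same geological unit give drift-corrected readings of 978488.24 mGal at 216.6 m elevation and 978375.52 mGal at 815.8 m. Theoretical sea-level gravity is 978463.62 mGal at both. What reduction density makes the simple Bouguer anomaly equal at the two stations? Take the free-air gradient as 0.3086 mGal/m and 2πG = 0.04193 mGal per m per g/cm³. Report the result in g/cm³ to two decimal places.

2.87

Δg_obs = 978375.52 − 978488.24 = -112.72 mGal over Δh = 815.8 − 216.6 = 599.2 m
Equal Bouguer anomalies ⇒ Δg_obs + (0.3086 − 0.04193ρ)·Δh = 0
0.3086 − 0.04193ρ = −Δg_obs/Δh = 0.18812
ρ = (0.3086 − 0.18812) / 0.04193 = 2.87 g/cm³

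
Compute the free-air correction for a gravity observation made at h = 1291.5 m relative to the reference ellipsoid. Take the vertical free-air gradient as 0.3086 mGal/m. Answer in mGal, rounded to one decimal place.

398.6

Free-air correction = 0.3086 × 1291.5 = 398.6 mGal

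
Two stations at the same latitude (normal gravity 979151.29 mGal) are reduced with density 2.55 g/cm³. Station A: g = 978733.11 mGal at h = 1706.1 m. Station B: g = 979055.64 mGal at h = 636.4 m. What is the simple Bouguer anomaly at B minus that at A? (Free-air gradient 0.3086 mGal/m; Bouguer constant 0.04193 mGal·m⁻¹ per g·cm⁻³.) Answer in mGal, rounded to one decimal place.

Δg_SB(A) = 978733.11 − 979151.29 + 0.3086×1706.1 − 0.04193×2.55×1706.1 = -74.10 mGal
Δg_SB(B) = 979055.64 − 979151.29 + 0.3086×636.4 − 0.04193×2.55×636.4 = 32.70 mGal
Difference = 32.70 − (-74.10) = 106.80 mGal

106.8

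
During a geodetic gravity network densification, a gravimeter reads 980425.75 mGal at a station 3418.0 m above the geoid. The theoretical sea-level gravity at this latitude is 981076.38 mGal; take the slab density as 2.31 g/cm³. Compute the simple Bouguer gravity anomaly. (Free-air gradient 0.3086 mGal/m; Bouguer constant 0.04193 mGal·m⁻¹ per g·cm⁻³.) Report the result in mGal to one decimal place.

73.1

Free-air correction = 0.3086 × 3418.0 = 1054.79 mGal
Free-air anomaly = 980425.75 − 981076.38 + (1054.79) = 404.16 mGal
Bouguer slab correction = 0.04193 × 2.31 × 3418.0 = 331.06 mGal
Simple Bouguer anomaly = 404.16 − (331.06) = 73.10 mGal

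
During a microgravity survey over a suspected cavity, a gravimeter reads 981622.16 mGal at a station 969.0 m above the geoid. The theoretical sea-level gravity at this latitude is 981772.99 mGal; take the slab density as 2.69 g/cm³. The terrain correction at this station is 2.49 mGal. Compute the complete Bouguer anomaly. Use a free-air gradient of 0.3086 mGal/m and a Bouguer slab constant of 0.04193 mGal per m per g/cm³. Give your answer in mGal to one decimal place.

41.4

Free-air correction = 0.3086 × 969.0 = 299.03 mGal
Free-air anomaly = 981622.16 − 981772.99 + (299.03) = 148.20 mGal
Bouguer slab correction = 0.04193 × 2.69 × 969.0 = 109.30 mGal
Simple Bouguer anomaly = 148.20 − (109.30) = 38.90 mGal
Complete Bouguer anomaly = 38.90 + 2.49 = 41.39 mGal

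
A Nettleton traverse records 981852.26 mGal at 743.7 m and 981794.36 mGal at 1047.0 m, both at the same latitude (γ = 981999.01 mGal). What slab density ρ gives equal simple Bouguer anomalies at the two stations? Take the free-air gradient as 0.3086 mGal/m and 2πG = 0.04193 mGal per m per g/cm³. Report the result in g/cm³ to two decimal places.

Δg_obs = 981794.36 − 981852.26 = -57.90 mGal over Δh = 1047.0 − 743.7 = 303.3 m
Equal Bouguer anomalies ⇒ Δg_obs + (0.3086 − 0.04193ρ)·Δh = 0
0.3086 − 0.04193ρ = −Δg_obs/Δh = 0.19090
ρ = (0.3086 − 0.19090) / 0.04193 = 2.81 g/cm³

2.81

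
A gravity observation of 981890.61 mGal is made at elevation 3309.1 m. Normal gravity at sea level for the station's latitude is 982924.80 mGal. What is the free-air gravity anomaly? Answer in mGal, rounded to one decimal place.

Free-air correction = 0.3086 × 3309.1 = 1021.19 mGal
Free-air anomaly = 981890.61 − 982924.80 + (1021.19) = -13.00 mGal

-13.0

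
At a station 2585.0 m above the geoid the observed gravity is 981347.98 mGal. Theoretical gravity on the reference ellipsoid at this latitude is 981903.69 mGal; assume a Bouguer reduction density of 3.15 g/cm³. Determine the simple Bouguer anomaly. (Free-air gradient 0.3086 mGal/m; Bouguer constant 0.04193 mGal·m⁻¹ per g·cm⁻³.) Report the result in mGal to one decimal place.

Free-air correction = 0.3086 × 2585.0 = 797.73 mGal
Free-air anomaly = 981347.98 − 981903.69 + (797.73) = 242.02 mGal
Bouguer slab correction = 0.04193 × 3.15 × 2585.0 = 341.43 mGal
Simple Bouguer anomaly = 242.02 − (341.43) = -99.41 mGal

-99.4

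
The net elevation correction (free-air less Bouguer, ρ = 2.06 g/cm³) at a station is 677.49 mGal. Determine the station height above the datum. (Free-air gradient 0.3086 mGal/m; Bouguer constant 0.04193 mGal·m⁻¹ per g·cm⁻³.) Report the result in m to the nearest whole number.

3049

Combined gradient = 0.3086 − 0.04193 × 2.06 = 0.2222242 mGal/m
h = 677.49 / 0.2222242 = 3048.68 m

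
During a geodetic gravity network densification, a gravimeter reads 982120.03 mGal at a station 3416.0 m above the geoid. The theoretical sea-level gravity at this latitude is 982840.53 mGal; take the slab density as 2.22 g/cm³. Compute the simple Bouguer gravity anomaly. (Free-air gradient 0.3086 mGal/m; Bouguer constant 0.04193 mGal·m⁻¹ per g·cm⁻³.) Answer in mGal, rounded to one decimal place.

15.7

Free-air correction = 0.3086 × 3416.0 = 1054.18 mGal
Free-air anomaly = 982120.03 − 982840.53 + (1054.18) = 333.68 mGal
Bouguer slab correction = 0.04193 × 2.22 × 3416.0 = 317.98 mGal
Simple Bouguer anomaly = 333.68 − (317.98) = 15.70 mGal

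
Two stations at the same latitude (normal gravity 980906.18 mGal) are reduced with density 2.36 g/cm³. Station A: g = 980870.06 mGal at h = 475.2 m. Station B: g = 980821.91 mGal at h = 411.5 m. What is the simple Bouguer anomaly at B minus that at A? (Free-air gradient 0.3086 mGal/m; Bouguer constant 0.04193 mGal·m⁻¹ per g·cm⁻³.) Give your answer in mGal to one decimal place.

Δg_SB(A) = 980870.06 − 980906.18 + 0.3086×475.2 − 0.04193×2.36×475.2 = 63.50 mGal
Δg_SB(B) = 980821.91 − 980906.18 + 0.3086×411.5 − 0.04193×2.36×411.5 = 2.00 mGal
Difference = 2.00 − (63.50) = -61.50 mGal

-61.5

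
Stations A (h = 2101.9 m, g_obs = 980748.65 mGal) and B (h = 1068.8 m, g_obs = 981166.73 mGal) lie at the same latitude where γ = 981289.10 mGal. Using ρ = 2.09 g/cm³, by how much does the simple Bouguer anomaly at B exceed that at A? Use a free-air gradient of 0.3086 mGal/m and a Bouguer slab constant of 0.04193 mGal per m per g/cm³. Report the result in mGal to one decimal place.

189.8

Δg_SB(A) = 980748.65 − 981289.10 + 0.3086×2101.9 − 0.04193×2.09×2101.9 = -76.00 mGal
Δg_SB(B) = 981166.73 − 981289.10 + 0.3086×1068.8 − 0.04193×2.09×1068.8 = 113.80 mGal
Difference = 113.80 − (-76.00) = 189.80 mGal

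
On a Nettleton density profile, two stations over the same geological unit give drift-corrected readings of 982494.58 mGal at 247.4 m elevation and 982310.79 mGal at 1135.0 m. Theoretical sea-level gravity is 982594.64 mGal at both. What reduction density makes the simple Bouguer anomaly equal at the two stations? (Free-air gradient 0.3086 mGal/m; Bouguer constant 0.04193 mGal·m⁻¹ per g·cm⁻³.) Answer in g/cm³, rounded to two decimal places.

2.42

Δg_obs = 982310.79 − 982494.58 = -183.79 mGal over Δh = 1135.0 − 247.4 = 887.6 m
Equal Bouguer anomalies ⇒ Δg_obs + (0.3086 − 0.04193ρ)·Δh = 0
0.3086 − 0.04193ρ = −Δg_obs/Δh = 0.20706
ρ = (0.3086 − 0.20706) / 0.04193 = 2.42 g/cm³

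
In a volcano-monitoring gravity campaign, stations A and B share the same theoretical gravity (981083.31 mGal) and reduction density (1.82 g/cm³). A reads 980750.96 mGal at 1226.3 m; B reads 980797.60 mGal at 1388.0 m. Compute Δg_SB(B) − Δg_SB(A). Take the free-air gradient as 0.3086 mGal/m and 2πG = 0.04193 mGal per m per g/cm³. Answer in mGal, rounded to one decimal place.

84.2

Δg_SB(A) = 980750.96 − 981083.31 + 0.3086×1226.3 − 0.04193×1.82×1226.3 = -47.50 mGal
Δg_SB(B) = 980797.60 − 981083.31 + 0.3086×1388.0 − 0.04193×1.82×1388.0 = 36.70 mGal
Difference = 36.70 − (-47.50) = 84.20 mGal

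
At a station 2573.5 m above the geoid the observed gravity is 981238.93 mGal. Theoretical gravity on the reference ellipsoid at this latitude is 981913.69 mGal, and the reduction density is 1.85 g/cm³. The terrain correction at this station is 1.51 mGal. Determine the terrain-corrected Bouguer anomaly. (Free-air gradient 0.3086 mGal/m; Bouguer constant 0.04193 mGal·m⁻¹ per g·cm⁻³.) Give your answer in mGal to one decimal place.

Free-air correction = 0.3086 × 2573.5 = 794.18 mGal
Free-air anomaly = 981238.93 − 981913.69 + (794.18) = 119.42 mGal
Bouguer slab correction = 0.04193 × 1.85 × 2573.5 = 199.63 mGal
Simple Bouguer anomaly = 119.42 − (199.63) = -80.21 mGal
Complete Bouguer anomaly = -80.21 + 1.51 = -78.70 mGal

-78.7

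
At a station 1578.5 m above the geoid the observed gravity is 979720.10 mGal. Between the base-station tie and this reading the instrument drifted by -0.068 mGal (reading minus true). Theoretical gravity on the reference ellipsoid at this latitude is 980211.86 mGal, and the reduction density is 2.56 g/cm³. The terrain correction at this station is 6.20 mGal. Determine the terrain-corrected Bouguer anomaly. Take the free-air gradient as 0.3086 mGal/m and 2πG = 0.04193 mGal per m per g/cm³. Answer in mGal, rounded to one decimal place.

-167.8

Drift-corrected reading = 979720.10 − (-0.068) = 979720.168 mGal
Free-air correction = 0.3086 × 1578.5 = 487.13 mGal
Free-air anomaly = 979720.168 − 980211.86 + (487.13) = -4.562 mGal
Bouguer slab correction = 0.04193 × 2.56 × 1578.5 = 169.44 mGal
Simple Bouguer anomaly = -4.562 − (169.44) = -174.002 mGal
Complete Bouguer anomaly = -174.002 + 6.20 = -167.802 mGal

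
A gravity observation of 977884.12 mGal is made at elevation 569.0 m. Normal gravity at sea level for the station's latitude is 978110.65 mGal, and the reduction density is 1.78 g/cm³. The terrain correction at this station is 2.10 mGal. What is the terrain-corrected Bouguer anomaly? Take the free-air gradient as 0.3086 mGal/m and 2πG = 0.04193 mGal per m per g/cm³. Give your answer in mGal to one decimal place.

-91.3

Free-air correction = 0.3086 × 569.0 = 175.59 mGal
Free-air anomaly = 977884.12 − 978110.65 + (175.59) = -50.94 mGal
Bouguer slab correction = 0.04193 × 1.78 × 569.0 = 42.47 mGal
Simple Bouguer anomaly = -50.94 − (42.47) = -93.41 mGal
Complete Bouguer anomaly = -93.41 + 2.10 = -91.31 mGal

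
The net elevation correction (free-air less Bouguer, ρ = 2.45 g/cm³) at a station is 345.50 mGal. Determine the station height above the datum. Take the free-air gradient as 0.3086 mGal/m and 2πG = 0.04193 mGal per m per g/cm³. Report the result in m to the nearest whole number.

1678

Combined gradient = 0.3086 − 0.04193 × 2.45 = 0.2058715 mGal/m
h = 345.50 / 0.2058715 = 1678.23 m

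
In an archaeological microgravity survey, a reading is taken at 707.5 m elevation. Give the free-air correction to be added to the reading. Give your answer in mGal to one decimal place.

218.3

Free-air correction = 0.3086 × 707.5 = 218.3 mGal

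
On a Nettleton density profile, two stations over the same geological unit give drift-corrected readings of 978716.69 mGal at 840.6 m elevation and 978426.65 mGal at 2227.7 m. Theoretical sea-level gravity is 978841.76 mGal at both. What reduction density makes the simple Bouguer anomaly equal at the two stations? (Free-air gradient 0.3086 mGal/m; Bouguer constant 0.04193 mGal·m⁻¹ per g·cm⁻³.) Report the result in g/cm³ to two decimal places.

2.37

Δg_obs = 978426.65 − 978716.69 = -290.04 mGal over Δh = 2227.7 − 840.6 = 1387.1 m
Equal Bouguer anomalies ⇒ Δg_obs + (0.3086 − 0.04193ρ)·Δh = 0
0.3086 − 0.04193ρ = −Δg_obs/Δh = 0.20910
ρ = (0.3086 − 0.20910) / 0.04193 = 2.37 g/cm³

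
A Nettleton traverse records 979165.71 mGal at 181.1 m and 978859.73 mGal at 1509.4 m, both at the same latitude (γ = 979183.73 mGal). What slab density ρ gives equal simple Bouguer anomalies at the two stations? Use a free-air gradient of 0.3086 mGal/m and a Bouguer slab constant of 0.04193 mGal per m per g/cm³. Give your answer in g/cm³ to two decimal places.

1.87

Δg_obs = 978859.73 − 979165.71 = -305.98 mGal over Δh = 1509.4 − 181.1 = 1328.3 m
Equal Bouguer anomalies ⇒ Δg_obs + (0.3086 − 0.04193ρ)·Δh = 0
0.3086 − 0.04193ρ = −Δg_obs/Δh = 0.23035
ρ = (0.3086 − 0.23035) / 0.04193 = 1.87 g/cm³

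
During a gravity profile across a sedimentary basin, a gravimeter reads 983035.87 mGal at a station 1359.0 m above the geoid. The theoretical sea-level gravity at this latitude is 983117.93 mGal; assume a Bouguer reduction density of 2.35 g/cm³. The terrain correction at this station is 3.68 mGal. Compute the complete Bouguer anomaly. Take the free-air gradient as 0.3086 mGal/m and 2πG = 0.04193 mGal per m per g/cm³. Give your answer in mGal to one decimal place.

207.1

Free-air correction = 0.3086 × 1359.0 = 419.39 mGal
Free-air anomaly = 983035.87 − 983117.93 + (419.39) = 337.33 mGal
Bouguer slab correction = 0.04193 × 2.35 × 1359.0 = 133.91 mGal
Simple Bouguer anomaly = 337.33 − (133.91) = 203.42 mGal
Complete Bouguer anomaly = 203.42 + 3.68 = 207.10 mGal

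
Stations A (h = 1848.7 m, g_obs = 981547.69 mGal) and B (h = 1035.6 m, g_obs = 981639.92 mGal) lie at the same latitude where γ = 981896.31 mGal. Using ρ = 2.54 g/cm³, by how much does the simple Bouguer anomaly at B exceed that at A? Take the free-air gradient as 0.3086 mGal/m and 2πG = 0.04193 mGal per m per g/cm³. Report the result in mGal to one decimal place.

-72.1

Δg_SB(A) = 981547.69 − 981896.31 + 0.3086×1848.7 − 0.04193×2.54×1848.7 = 25.00 mGal
Δg_SB(B) = 981639.92 − 981896.31 + 0.3086×1035.6 − 0.04193×2.54×1035.6 = -47.10 mGal
Difference = -47.10 − (25.00) = -72.10 mGal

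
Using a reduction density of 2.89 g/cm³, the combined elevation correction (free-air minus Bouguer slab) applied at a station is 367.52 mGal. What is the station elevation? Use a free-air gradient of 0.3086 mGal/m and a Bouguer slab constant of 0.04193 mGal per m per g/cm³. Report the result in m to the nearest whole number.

Combined gradient = 0.3086 − 0.04193 × 2.89 = 0.1874223 mGal/m
h = 367.52 / 0.1874223 = 1960.92 m

1961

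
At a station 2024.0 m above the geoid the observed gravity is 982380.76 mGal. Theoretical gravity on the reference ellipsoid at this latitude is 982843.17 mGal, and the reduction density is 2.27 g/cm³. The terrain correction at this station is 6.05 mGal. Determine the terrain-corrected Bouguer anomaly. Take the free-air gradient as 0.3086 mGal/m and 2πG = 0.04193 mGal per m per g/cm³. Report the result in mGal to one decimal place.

-24.4

Free-air correction = 0.3086 × 2024.0 = 624.61 mGal
Free-air anomaly = 982380.76 − 982843.17 + (624.61) = 162.20 mGal
Bouguer slab correction = 0.04193 × 2.27 × 2024.0 = 192.65 mGal
Simple Bouguer anomaly = 162.20 − (192.65) = -30.45 mGal
Complete Bouguer anomaly = -30.45 + 6.05 = -24.40 mGal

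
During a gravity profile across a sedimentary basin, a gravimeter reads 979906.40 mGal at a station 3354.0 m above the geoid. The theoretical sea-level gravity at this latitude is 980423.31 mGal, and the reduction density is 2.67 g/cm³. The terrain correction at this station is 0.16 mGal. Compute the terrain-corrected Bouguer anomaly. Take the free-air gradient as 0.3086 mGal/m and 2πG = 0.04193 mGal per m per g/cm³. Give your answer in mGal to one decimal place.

142.8

Free-air correction = 0.3086 × 3354.0 = 1035.04 mGal
Free-air anomaly = 979906.40 − 980423.31 + (1035.04) = 518.13 mGal
Bouguer slab correction = 0.04193 × 2.67 × 3354.0 = 375.49 mGal
Simple Bouguer anomaly = 518.13 − (375.49) = 142.64 mGal
Complete Bouguer anomaly = 142.64 + 0.16 = 142.80 mGal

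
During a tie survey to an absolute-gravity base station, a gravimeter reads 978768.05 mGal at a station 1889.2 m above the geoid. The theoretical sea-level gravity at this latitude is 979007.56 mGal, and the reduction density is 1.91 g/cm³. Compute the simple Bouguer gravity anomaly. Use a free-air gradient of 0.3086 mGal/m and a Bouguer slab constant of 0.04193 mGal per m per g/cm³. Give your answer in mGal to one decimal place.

Free-air correction = 0.3086 × 1889.2 = 583.01 mGal
Free-air anomaly = 978768.05 − 979007.56 + (583.01) = 343.50 mGal
Bouguer slab correction = 0.04193 × 1.91 × 1889.2 = 151.30 mGal
Simple Bouguer anomaly = 343.50 − (151.30) = 192.20 mGal

192.2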